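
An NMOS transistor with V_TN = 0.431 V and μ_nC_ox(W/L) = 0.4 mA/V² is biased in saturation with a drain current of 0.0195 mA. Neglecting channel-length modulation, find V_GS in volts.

V_GS = 0.743 V

In saturation I_D = ½ k_n (V_GS − V_TN)², so V_GS − V_TN = √(2 I_D / k_n) = √(2 × 0.0195 / 0.4) = 0.312 V.
V_GS = 0.431 + 0.312 = 0.743 V.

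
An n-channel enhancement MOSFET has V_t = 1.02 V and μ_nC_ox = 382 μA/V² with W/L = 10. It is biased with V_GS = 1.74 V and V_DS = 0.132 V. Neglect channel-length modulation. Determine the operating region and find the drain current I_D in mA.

Triode; I_D = 0.330 mA

k_n = μ_nC_ox · (W/L) = 3.82 mA/V².
V_ov = V_GS − V_t = 1.74 − 1.02 = 0.72 V.
Since V_DS = 0.132 V < V_ov = 0.72 V, the device is in the triode region.
I_D = k_n [V_ov · V_DS − ½ V_DS²] = 3.82 × [0.72 × 0.132 − 0.5 × 0.132²] = 0.33 mA.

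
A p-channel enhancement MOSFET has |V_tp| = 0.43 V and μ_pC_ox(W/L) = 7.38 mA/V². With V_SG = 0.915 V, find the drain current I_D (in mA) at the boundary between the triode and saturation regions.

I_D = 0.868 mA

At the boundary V_SD = V_ov = V_SG − |V_tp| = 0.915 − 0.43 = 0.485 V.
I_D = ½ k_p V_ov² = 0.5 × 7.38 × 0.485² = 0.868 mA.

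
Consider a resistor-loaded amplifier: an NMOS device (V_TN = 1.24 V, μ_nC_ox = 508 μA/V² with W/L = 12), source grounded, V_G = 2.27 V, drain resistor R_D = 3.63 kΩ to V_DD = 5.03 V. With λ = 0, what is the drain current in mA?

I_D = 1.32 mA

V_GS = V_G = 2.27 V, so V_ov = 2.27 − 1.24 = 1.03 V.
k_n = μ_nC_ox · (W/L) = 6.096 mA/V².
Assume saturation: I_D = ½ k_n V_ov² = 0.5 × 6.096 × 1.03² = 3.23 mA, giving V_DS = V_DD − I_D R_D = 5.03 − 3.23 × 3.63 = -6.71 V.
But -6.71 V < V_ov = 1.03 V, so the device is actually in triode.
In triode I_D = k_n[V_ov V_DS − ½ V_DS²] and I_D = (V_DD − V_DS)/R_D. Equating: 11.1 V_DS² − 23.79 V_DS + 5.03 = 0, giving V_DS = 0.238 V (the root below V_ov).
I_D = (5.03 − 0.238) / 3.63 = 1.32 mA.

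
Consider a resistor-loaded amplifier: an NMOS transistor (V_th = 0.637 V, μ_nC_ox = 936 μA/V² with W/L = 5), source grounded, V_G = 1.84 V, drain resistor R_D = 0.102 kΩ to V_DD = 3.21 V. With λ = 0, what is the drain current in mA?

V_GS = V_G = 1.84 V, so V_ov = 1.84 − 0.637 = 1.2 V.
k_n = μ_nC_ox · (W/L) = 4.68 mA/V².
Assume saturation: I_D = ½ k_n V_ov² = 0.5 × 4.68 × 1.2² = 3.39 mA, giving V_DS = V_DD − I_D R_D = 3.21 − 3.39 × 0.102 = 2.86 V.
V_DS = 2.86 V ≥ V_ov = 1.2 V, confirming saturation.

I_D = 3.39 mA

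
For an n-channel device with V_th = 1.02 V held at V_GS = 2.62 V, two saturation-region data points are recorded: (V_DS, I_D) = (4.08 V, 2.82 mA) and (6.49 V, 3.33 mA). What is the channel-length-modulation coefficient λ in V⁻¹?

With V_GS fixed, I_D ∝ (1 + λ V_DS) in saturation, so I_D2/I_D1 = (1 + λ V_DS2)/(1 + λ V_DS1).
3.33/2.82 = 1.181 = (1 + 6.49 λ)/(1 + 4.08 λ).
Solving: λ (I_D1 V_DS2 − I_D2 V_DS1) = I_D2 − I_D1, so λ = (3.33 − 2.82) / (2.82 × 6.49 − 3.33 × 4.08) = 0.51 / 4.72 = 0.108 V⁻¹.

λ = 0.108 V⁻¹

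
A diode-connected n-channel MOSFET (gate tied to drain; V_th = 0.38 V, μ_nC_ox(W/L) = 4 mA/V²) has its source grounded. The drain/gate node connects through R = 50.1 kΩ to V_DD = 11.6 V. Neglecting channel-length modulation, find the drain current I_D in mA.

I_D = 0.217 mA

With gate tied to drain, V_GS = V_DS ≥ V_GS − V_th, so the device is in saturation.
KCL at the drain: ½ k_n (V_GS − V_th)² = (V_DD − V_GS)/R.
Let x = V_GS − 0.38. Then 100 x² + x − 11.22 = 0, giving x = 0.33 V (positive root), so V_GS = 0.71 V.
I_D = (V_DD − V_GS)/R = (11.6 − 0.71) / 50.1 = 0.217 mA.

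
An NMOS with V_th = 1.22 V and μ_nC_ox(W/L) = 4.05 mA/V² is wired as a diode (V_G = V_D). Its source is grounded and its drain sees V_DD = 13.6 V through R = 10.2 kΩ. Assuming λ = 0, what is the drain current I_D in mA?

With gate tied to drain, V_GS = V_DS ≥ V_GS − V_th, so the device is in saturation.
KCL at the drain: ½ k_n (V_GS − V_th)² = (V_DD − V_GS)/R.
Let x = V_GS − 1.22. Then 20.7 x² + x − 12.38 = 0, giving x = 0.75 V (positive root), so V_GS = 1.97 V.
I_D = (V_DD − V_GS)/R = (13.6 − 1.97) / 10.2 = 1.14 mA.

I_D = 1.14 mA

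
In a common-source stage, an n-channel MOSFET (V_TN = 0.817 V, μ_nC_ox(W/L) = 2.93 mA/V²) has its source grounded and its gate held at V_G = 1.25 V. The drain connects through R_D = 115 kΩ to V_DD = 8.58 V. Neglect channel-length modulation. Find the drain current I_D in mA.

V_GS = V_G = 1.25 V, so V_ov = 1.25 − 0.817 = 0.433 V.
Assume saturation: I_D = ½ k_n V_ov² = 0.5 × 2.93 × 0.433² = 0.275 mA, giving V_DS = V_DD − I_D R_D = 8.58 − 0.275 × 115 = -23 V.
But -23 V < V_ov = 0.433 V, so the device is actually in triode.
In triode I_D = k_n[V_ov V_DS − ½ V_DS²] and I_D = (V_DD − V_DS)/R_D. Equating: 168 V_DS² − 146.9 V_DS + 8.58 = 0, giving V_DS = 0.063 V (the root below V_ov).
I_D = (8.58 − 0.063) / 115 = 0.0741 mA.

I_D = 0.0741 mA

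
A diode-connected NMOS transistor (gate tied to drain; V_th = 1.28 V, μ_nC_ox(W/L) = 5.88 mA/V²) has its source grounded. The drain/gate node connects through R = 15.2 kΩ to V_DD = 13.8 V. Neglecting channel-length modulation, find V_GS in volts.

V_GS = 1.80 V

With gate tied to drain, V_GS = V_DS ≥ V_GS − V_th, so the device is in saturation.
KCL at the drain: ½ k_n (V_GS − V_th)² = (V_DD − V_GS)/R.
Let x = V_GS − 1.28. Then 44.7 x² + x − 12.52 = 0, giving x = 0.518 V (positive root), so V_GS = 1.8 V.
I_D = (V_DD − V_GS)/R = (13.8 − 1.8) / 15.2 = 0.79 mA.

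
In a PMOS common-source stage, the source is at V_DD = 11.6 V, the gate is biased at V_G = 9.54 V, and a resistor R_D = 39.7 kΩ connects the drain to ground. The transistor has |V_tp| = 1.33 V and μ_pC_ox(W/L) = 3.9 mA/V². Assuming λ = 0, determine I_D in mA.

I_D = 0.289 mA

V_SG = V_DD − V_G = 11.6 − 9.54 = 2.06 V, so V_ov = 2.06 − 1.33 = 0.73 V.
Assume saturation: I_D = ½ k_p V_ov² = 0.5 × 3.9 × 0.73² = 1.04 mA, giving V_SD = V_DD − I_D R_D = 11.6 − 1.04 × 39.7 = -29.7 V.
But -29.7 V < V_ov = 0.73 V, so the device is actually in triode.
In triode I_D = k_p[V_ov V_SD − ½ V_SD²] and I_D = (V_DD − V_SD)/R_D. Equating: 77.4 V_SD² − 114 V_SD + 11.6 = 0, giving V_SD = 0.11 V (the root below V_ov).
I_D = (11.6 − 0.11) / 39.7 = 0.289 mA.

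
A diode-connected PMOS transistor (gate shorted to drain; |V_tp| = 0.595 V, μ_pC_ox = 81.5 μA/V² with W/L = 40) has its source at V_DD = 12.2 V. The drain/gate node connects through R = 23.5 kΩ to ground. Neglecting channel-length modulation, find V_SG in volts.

With gate tied to drain, V_SG = V_SD ≥ V_SG − |V_tp|, so the device is in saturation.
k_p = μ_pC_ox · (W/L) = 3.26 mA/V².
KCL at the drain: ½ k_p (V_SG − |V_tp|)² = (V_DD − V_SG)/R.
Let x = V_SG − 0.595. Then 38.3 x² + x − 11.6 = 0, giving x = 0.538 V (positive root), so V_SG = 1.13 V.
I_D = (V_DD − V_SG)/R = (12.2 − 1.13) / 23.5 = 0.471 mA.

V_SG = 1.13 V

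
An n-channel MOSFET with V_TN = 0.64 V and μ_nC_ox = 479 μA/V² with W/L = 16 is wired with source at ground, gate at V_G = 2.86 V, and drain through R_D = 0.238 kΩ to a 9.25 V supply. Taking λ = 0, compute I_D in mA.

V_GS = V_G = 2.86 V, so V_ov = 2.86 − 0.64 = 2.22 V.
k_n = μ_nC_ox · (W/L) = 7.664 mA/V².
Assume saturation: I_D = ½ k_n V_ov² = 0.5 × 7.664 × 2.22² = 18.9 mA, giving V_DS = V_DD − I_D R_D = 9.25 − 18.9 × 0.238 = 4.76 V.
V_DS = 4.76 V ≥ V_ov = 2.22 V, confirming saturation.

I_D = 18.9 mA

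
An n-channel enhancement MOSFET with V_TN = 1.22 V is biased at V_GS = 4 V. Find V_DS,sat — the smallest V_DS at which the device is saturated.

The boundary between triode and saturation is V_DS = V_GS − V_TN = V_ov.
V_ov = 4 − 1.22 = 2.78 V.

V_DS,sat = 2.78 V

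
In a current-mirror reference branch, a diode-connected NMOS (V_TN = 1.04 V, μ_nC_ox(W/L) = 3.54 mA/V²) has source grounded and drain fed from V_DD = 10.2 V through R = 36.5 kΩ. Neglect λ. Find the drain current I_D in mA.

I_D = 0.241 mA

With gate tied to drain, V_GS = V_DS ≥ V_GS − V_TN, so the device is in saturation.
KCL at the drain: ½ k_n (V_GS − V_TN)² = (V_DD − V_GS)/R.
Let x = V_GS − 1.04. Then 64.6 x² + x − 9.16 = 0, giving x = 0.369 V (positive root), so V_GS = 1.41 V.
I_D = (V_DD − V_GS)/R = (10.2 − 1.41) / 36.5 = 0.241 mA.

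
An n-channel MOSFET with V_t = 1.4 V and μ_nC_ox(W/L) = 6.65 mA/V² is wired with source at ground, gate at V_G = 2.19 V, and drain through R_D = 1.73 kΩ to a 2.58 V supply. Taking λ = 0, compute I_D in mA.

V_GS = V_G = 2.19 V, so V_ov = 2.19 − 1.4 = 0.79 V.
Assume saturation: I_D = ½ k_n V_ov² = 0.5 × 6.65 × 0.79² = 2.08 mA, giving V_DS = V_DD − I_D R_D = 2.58 − 2.08 × 1.73 = -1.01 V.
But -1.01 V < V_ov = 0.79 V, so the device is actually in triode.
In triode I_D = k_n[V_ov V_DS − ½ V_DS²] and I_D = (V_DD − V_DS)/R_D. Equating: 5.75 V_DS² − 10.09 V_DS + 2.58 = 0, giving V_DS = 0.311 V (the root below V_ov).
I_D = (2.58 − 0.311) / 1.73 = 1.31 mA.

I_D = 1.31 mA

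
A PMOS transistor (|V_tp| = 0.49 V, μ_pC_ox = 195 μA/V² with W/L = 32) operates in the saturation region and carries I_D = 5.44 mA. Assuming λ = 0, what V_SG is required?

V_SG = 1.81 V

k_p = μ_pC_ox · (W/L) = 6.24 mA/V².
In saturation I_D = ½ k_p (V_SG − |V_tp|)², so V_SG − |V_tp| = √(2 I_D / k_p) = √(2 × 5.44 / 6.24) = 1.32 V.
V_SG = 0.49 + 1.32 = 1.81 V.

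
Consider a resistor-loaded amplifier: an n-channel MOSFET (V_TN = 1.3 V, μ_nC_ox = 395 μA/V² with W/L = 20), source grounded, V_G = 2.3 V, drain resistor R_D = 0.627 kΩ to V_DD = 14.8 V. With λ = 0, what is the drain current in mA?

I_D = 3.95 mA

V_GS = V_G = 2.3 V, so V_ov = 2.3 − 1.3 = 1 V.
k_n = μ_nC_ox · (W/L) = 7.9 mA/V².
Assume saturation: I_D = ½ k_n V_ov² = 0.5 × 7.9 × 1² = 3.95 mA, giving V_DS = V_DD − I_D R_D = 14.8 − 3.95 × 0.627 = 12.3 V.
V_DS = 12.3 V ≥ V_ov = 1 V, confirming saturation.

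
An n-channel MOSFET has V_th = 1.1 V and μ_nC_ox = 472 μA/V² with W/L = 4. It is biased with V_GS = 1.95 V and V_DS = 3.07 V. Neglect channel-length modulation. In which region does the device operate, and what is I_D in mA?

k_n = μ_nC_ox · (W/L) = 1.888 mA/V².
V_ov = V_GS − V_th = 1.95 − 1.1 = 0.85 V.
Since V_DS = 3.07 V ≥ V_ov = 0.85 V, the device is in saturation.
I_D = ½ k_n V_ov² = 0.5 × 1.888 × 0.85² = 0.682 mA.

Saturation; I_D = 0.682 mA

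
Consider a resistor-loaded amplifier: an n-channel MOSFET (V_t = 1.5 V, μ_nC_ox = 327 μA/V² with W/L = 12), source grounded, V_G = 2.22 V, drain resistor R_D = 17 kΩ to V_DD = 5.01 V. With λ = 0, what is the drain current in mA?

I_D = 0.288 mA

V_GS = V_G = 2.22 V, so V_ov = 2.22 − 1.5 = 0.72 V.
k_n = μ_nC_ox · (W/L) = 3.924 mA/V².
Assume saturation: I_D = ½ k_n V_ov² = 0.5 × 3.924 × 0.72² = 1.02 mA, giving V_DS = V_DD − I_D R_D = 5.01 − 1.02 × 17 = -12.3 V.
But -12.3 V < V_ov = 0.72 V, so the device is actually in triode.
In triode I_D = k_n[V_ov V_DS − ½ V_DS²] and I_D = (V_DD − V_DS)/R_D. Equating: 33.4 V_DS² − 49.03 V_DS + 5.01 = 0, giving V_DS = 0.11 V (the root below V_ov).
I_D = (5.01 − 0.11) / 17 = 0.288 mA.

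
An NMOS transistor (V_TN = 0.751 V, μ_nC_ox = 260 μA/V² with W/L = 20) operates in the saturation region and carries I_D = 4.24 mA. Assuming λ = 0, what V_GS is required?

V_GS = 2.03 V

k_n = μ_nC_ox · (W/L) = 5.2 mA/V².
In saturation I_D = ½ k_n (V_GS − V_TN)², so V_GS − V_TN = √(2 I_D / k_n) = √(2 × 4.24 / 5.2) = 1.28 V.
V_GS = 0.751 + 1.28 = 2.03 V.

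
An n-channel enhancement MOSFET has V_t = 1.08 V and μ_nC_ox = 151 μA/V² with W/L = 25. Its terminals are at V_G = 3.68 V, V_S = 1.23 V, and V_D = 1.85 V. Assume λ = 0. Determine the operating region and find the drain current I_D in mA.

V_GS = V_G − V_S = 3.68 − 1.23 = 2.45 V; V_DS = V_D − V_S = 1.85 − 1.23 = 0.62 V.
k_n = μ_nC_ox · (W/L) = 3.775 mA/V².
V_ov = V_GS − V_t = 2.45 − 1.08 = 1.37 V.
Since V_DS = 0.62 V < V_ov = 1.37 V, the device is in the triode region.
I_D = k_n [V_ov · V_DS − ½ V_DS²] = 3.775 × [1.37 × 0.62 − 0.5 × 0.62²] = 2.48 mA.

Triode; I_D = 2.48 mA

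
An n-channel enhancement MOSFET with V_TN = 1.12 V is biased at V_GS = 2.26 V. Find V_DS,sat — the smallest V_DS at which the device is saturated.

V_DS,sat = 1.14 V

The boundary between triode and saturation is V_DS = V_GS − V_TN = V_ov.
V_ov = 2.26 − 1.12 = 1.14 V.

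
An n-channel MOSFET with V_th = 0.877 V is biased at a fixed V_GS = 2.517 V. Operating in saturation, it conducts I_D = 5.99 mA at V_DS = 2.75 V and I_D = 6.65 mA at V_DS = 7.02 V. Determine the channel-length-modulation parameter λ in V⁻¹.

With V_GS fixed, I_D ∝ (1 + λ V_DS) in saturation, so I_D2/I_D1 = (1 + λ V_DS2)/(1 + λ V_DS1).
6.65/5.99 = 1.11 = (1 + 7.02 λ)/(1 + 2.75 λ).
Solving: λ (I_D1 V_DS2 − I_D2 V_DS1) = I_D2 − I_D1, so λ = (6.65 − 5.99) / (5.99 × 7.02 − 6.65 × 2.75) = 0.66 / 23.8 = 0.0278 V⁻¹.

λ = 0.0278 V⁻¹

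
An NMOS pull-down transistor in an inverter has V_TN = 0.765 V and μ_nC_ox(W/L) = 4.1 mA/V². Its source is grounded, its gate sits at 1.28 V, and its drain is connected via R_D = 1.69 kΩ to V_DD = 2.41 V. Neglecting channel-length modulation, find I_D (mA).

I_D = 0.544 mA

V_GS = V_G = 1.28 V, so V_ov = 1.28 − 0.765 = 0.515 V.
Assume saturation: I_D = ½ k_n V_ov² = 0.5 × 4.1 × 0.515² = 0.544 mA, giving V_DS = V_DD − I_D R_D = 2.41 − 0.544 × 1.69 = 1.49 V.
V_DS = 1.49 V ≥ V_ov = 0.515 V, confirming saturation.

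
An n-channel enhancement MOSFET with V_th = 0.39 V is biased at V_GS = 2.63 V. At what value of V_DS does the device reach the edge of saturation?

The boundary between triode and saturation is V_DS = V_GS − V_th = V_ov.
V_ov = 2.63 − 0.39 = 2.24 V.

V_DS,sat = 2.24 V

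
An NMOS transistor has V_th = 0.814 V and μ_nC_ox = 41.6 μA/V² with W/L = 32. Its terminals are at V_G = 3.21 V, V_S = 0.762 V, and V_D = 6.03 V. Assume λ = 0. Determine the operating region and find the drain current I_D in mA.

Saturation; I_D = 1.78 mA

V_GS = V_G − V_S = 3.21 − 0.762 = 2.45 V; V_DS = V_D − V_S = 6.03 − 0.762 = 5.27 V.
k_n = μ_nC_ox · (W/L) = 1.331 mA/V².
V_ov = V_GS − V_th = 2.45 − 0.814 = 1.63 V.
Since V_DS = 5.27 V ≥ V_ov = 1.63 V, the device is in saturation.
I_D = ½ k_n V_ov² = 0.5 × 1.331 × 1.63² = 1.78 mA.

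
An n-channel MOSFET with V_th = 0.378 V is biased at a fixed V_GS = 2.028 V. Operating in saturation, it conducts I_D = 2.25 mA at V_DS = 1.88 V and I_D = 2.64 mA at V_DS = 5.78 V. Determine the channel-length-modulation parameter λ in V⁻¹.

With V_GS fixed, I_D ∝ (1 + λ V_DS) in saturation, so I_D2/I_D1 = (1 + λ V_DS2)/(1 + λ V_DS1).
2.64/2.25 = 1.173 = (1 + 5.78 λ)/(1 + 1.88 λ).
Solving: λ (I_D1 V_DS2 − I_D2 V_DS1) = I_D2 − I_D1, so λ = (2.64 − 2.25) / (2.25 × 5.78 − 2.64 × 1.88) = 0.39 / 8.04 = 0.0485 V⁻¹.

λ = 0.0485 V⁻¹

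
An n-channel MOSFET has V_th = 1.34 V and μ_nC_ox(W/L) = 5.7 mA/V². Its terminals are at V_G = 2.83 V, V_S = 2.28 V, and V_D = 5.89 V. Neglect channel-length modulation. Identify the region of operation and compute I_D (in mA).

Cutoff; I_D = 0 mA

V_GS = V_G − V_S = 2.83 − 2.28 = 0.55 V; V_DS = V_D − V_S = 5.89 − 2.28 = 3.61 V.
V_GS = 0.55 V < V_th = 1.34 V, so the transistor is in cutoff.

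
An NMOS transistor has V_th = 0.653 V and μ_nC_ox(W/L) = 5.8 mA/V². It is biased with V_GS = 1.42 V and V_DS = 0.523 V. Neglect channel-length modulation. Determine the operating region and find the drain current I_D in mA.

V_ov = V_GS − V_th = 1.42 − 0.653 = 0.767 V.
Since V_DS = 0.523 V < V_ov = 0.767 V, the device is in the triode region.
I_D = k_n [V_ov · V_DS − ½ V_DS²] = 5.8 × [0.767 × 0.523 − 0.5 × 0.523²] = 1.53 mA.

Triode; I_D = 1.53 mA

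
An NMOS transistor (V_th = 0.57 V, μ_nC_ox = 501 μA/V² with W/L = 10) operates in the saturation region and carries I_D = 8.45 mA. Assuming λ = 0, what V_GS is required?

V_GS = 2.41 V

k_n = μ_nC_ox · (W/L) = 5.01 mA/V².
In saturation I_D = ½ k_n (V_GS − V_th)², so V_GS − V_th = √(2 I_D / k_n) = √(2 × 8.45 / 5.01) = 1.84 V.
V_GS = 0.57 + 1.84 = 2.41 V.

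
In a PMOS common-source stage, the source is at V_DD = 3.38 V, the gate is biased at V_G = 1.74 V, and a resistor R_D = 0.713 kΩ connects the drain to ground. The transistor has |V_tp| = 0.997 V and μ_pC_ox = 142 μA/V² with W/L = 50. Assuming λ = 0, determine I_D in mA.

I_D = 1.47 mA

V_SG = V_DD − V_G = 3.38 − 1.74 = 1.64 V, so V_ov = 1.64 − 0.997 = 0.643 V.
k_p = μ_pC_ox · (W/L) = 7.1 mA/V².
Assume saturation: I_D = ½ k_p V_ov² = 0.5 × 7.1 × 0.643² = 1.47 mA, giving V_SD = V_DD − I_D R_D = 3.38 − 1.47 × 0.713 = 2.33 V.
V_SD = 2.33 V ≥ V_ov = 0.643 V, confirming saturation.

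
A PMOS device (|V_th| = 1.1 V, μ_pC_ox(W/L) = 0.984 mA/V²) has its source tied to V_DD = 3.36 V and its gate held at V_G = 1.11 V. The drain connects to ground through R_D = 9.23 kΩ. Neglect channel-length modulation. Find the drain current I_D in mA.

V_SG = V_DD − V_G = 3.36 − 1.11 = 2.25 V, so V_ov = 2.25 − 1.1 = 1.15 V.
Assume saturation: I_D = ½ k_p V_ov² = 0.5 × 0.984 × 1.15² = 0.651 mA, giving V_SD = V_DD − I_D R_D = 3.36 − 0.651 × 9.23 = -2.65 V.
But -2.65 V < V_ov = 1.15 V, so the device is actually in triode.
In triode I_D = k_p[V_ov V_SD − ½ V_SD²] and I_D = (V_DD − V_SD)/R_D. Equating: 4.54 V_SD² − 11.44 V_SD + 3.36 = 0, giving V_SD = 0.339 V (the root below V_ov).
I_D = (3.36 − 0.339) / 9.23 = 0.327 mA.

I_D = 0.327 mA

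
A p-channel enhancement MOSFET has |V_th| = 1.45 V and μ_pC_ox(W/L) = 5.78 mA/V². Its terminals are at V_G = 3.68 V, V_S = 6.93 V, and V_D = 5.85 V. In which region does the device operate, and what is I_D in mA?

V_SG = V_S − V_G = 6.93 − 3.68 = 3.25 V; V_SD = V_S − V_D = 6.93 − 5.85 = 1.08 V.
V_ov = V_SG − |V_th| = 3.25 − 1.45 = 1.8 V.
Since V_SD = 1.08 V < V_ov = 1.8 V, the device is in the triode region.
I_D = k_p [V_ov · V_SD − ½ V_SD²] = 5.78 × [1.8 × 1.08 − 0.5 × 1.08²] = 7.87 mA.

Triode; I_D = 7.87 mA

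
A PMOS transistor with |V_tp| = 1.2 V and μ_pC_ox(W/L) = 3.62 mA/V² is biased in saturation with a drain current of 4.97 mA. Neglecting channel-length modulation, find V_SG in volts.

In saturation I_D = ½ k_p (V_SG − |V_tp|)², so V_SG − |V_tp| = √(2 I_D / k_p) = √(2 × 4.97 / 3.62) = 1.66 V.
V_SG = 1.2 + 1.66 = 2.86 V.

V_SG = 2.86 V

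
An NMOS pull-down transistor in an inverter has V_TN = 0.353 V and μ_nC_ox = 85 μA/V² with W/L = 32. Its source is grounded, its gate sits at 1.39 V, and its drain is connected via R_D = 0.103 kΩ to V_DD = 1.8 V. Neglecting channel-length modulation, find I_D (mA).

V_GS = V_G = 1.39 V, so V_ov = 1.39 − 0.353 = 1.04 V.
k_n = μ_nC_ox · (W/L) = 2.72 mA/V².
Assume saturation: I_D = ½ k_n V_ov² = 0.5 × 2.72 × 1.04² = 1.46 mA, giving V_DS = V_DD − I_D R_D = 1.8 − 1.46 × 0.103 = 1.65 V.
V_DS = 1.65 V ≥ V_ov = 1.04 V, confirming saturation.

I_D = 1.46 mA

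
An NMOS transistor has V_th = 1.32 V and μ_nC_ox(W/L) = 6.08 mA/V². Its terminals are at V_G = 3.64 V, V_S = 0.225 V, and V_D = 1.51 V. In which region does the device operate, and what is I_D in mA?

Triode; I_D = 11.3 mA

V_GS = V_G − V_S = 3.64 − 0.225 = 3.42 V; V_DS = V_D − V_S = 1.51 − 0.225 = 1.28 V.
V_ov = V_GS − V_th = 3.42 − 1.32 = 2.09 V.
Since V_DS = 1.28 V < V_ov = 2.09 V, the device is in the triode region.
I_D = k_n [V_ov · V_DS − ½ V_DS²] = 6.08 × [2.09 × 1.28 − 0.5 × 1.28²] = 11.3 mA.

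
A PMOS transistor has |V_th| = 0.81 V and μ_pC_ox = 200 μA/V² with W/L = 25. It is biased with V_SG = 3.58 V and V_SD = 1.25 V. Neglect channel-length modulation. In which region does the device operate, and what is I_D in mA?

Triode; I_D = 13.4 mA

k_p = μ_pC_ox · (W/L) = 5 mA/V².
V_ov = V_SG − |V_th| = 3.58 − 0.81 = 2.77 V.
Since V_SD = 1.25 V < V_ov = 2.77 V, the device is in the triode region.
I_D = k_p [V_ov · V_SD − ½ V_SD²] = 5 × [2.77 × 1.25 − 0.5 × 1.25²] = 13.4 mA.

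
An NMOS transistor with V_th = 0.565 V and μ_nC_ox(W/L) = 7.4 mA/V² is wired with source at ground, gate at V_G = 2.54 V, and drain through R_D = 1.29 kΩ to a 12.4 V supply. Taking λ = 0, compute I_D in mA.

V_GS = V_G = 2.54 V, so V_ov = 2.54 − 0.565 = 1.98 V.
Assume saturation: I_D = ½ k_n V_ov² = 0.5 × 7.4 × 1.98² = 14.4 mA, giving V_DS = V_DD − I_D R_D = 12.4 − 14.4 × 1.29 = -6.22 V.
But -6.22 V < V_ov = 1.98 V, so the device is actually in triode.
In triode I_D = k_n[V_ov V_DS − ½ V_DS²] and I_D = (V_DD − V_DS)/R_D. Equating: 4.77 V_DS² − 19.85 V_DS + 12.4 = 0, giving V_DS = 0.765 V (the root below V_ov).
I_D = (12.4 − 0.765) / 1.29 = 9.02 mA.

I_D = 9.02 mA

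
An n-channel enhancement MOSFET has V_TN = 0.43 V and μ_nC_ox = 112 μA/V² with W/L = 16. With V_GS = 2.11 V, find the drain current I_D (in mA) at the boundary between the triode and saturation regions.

At the boundary V_DS = V_ov = V_GS − V_TN = 2.11 − 0.43 = 1.68 V.
k_n = μ_nC_ox · (W/L) = 1.792 mA/V².
I_D = ½ k_n V_ov² = 0.5 × 1.792 × 1.68² = 2.53 mA.

I_D = 2.53 mA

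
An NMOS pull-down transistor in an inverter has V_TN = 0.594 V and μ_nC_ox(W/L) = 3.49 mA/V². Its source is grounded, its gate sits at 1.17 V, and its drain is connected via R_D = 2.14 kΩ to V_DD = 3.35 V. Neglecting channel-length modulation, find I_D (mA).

I_D = 0.579 mA

V_GS = V_G = 1.17 V, so V_ov = 1.17 − 0.594 = 0.576 V.
Assume saturation: I_D = ½ k_n V_ov² = 0.5 × 3.49 × 0.576² = 0.579 mA, giving V_DS = V_DD − I_D R_D = 3.35 − 0.579 × 2.14 = 2.11 V.
V_DS = 2.11 V ≥ V_ov = 0.576 V, confirming saturation.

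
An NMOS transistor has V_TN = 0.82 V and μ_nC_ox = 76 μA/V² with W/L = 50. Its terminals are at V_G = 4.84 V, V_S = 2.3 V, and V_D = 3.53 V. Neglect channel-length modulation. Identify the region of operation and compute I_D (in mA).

Triode; I_D = 5.16 mA

V_GS = V_G − V_S = 4.84 − 2.3 = 2.54 V; V_DS = V_D − V_S = 3.53 − 2.3 = 1.23 V.
k_n = μ_nC_ox · (W/L) = 3.8 mA/V².
V_ov = V_GS − V_TN = 2.54 − 0.82 = 1.72 V.
Since V_DS = 1.23 V < V_ov = 1.72 V, the device is in the triode region.
I_D = k_n [V_ov · V_DS − ½ V_DS²] = 3.8 × [1.72 × 1.23 − 0.5 × 1.23²] = 5.16 mA.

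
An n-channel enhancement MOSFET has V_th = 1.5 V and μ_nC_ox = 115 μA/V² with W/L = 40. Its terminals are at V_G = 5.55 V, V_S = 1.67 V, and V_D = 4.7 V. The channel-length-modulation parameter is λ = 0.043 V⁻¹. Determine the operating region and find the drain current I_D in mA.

Saturation; I_D = 14.7 mA

V_GS = V_G − V_S = 5.55 − 1.67 = 3.88 V; V_DS = V_D − V_S = 4.7 − 1.67 = 3.03 V.
k_n = μ_nC_ox · (W/L) = 4.6 mA/V².
V_ov = V_GS − V_th = 3.88 − 1.5 = 2.38 V.
Since V_DS = 3.03 V ≥ V_ov = 2.38 V, the device is in saturation.
I_D = ½ k_n V_ov² (1 + λ V_DS) = 0.5 × 4.6 × 2.38² × (1 + 0.043 × 3.03) = 14.7 mA.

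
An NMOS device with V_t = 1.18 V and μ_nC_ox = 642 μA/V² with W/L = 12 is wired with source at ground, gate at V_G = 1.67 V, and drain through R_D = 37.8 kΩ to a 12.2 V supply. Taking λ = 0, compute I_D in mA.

I_D = 0.320 mA

V_GS = V_G = 1.67 V, so V_ov = 1.67 − 1.18 = 0.49 V.
k_n = μ_nC_ox · (W/L) = 7.704 mA/V².
Assume saturation: I_D = ½ k_n V_ov² = 0.5 × 7.704 × 0.49² = 0.925 mA, giving V_DS = V_DD − I_D R_D = 12.2 − 0.925 × 37.8 = -22.8 V.
But -22.8 V < V_ov = 0.49 V, so the device is actually in triode.
In triode I_D = k_n[V_ov V_DS − ½ V_DS²] and I_D = (V_DD − V_DS)/R_D. Equating: 146 V_DS² − 143.7 V_DS + 12.2 = 0, giving V_DS = 0.0938 V (the root below V_ov).
I_D = (12.2 − 0.0938) / 37.8 = 0.32 mA.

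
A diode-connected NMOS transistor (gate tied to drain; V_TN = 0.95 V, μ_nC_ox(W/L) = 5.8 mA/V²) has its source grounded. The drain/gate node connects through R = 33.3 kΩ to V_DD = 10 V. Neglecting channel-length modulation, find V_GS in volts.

With gate tied to drain, V_GS = V_DS ≥ V_GS − V_TN, so the device is in saturation.
KCL at the drain: ½ k_n (V_GS − V_TN)² = (V_DD − V_GS)/R.
Let x = V_GS − 0.95. Then 96.6 x² + x − 9.05 = 0, giving x = 0.301 V (positive root), so V_GS = 1.25 V.
I_D = (V_DD − V_GS)/R = (10 − 1.25) / 33.3 = 0.263 mA.

V_GS = 1.25 V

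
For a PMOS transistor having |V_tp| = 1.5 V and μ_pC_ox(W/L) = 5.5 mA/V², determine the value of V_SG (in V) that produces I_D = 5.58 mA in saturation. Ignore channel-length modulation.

In saturation I_D = ½ k_p (V_SG − |V_tp|)², so V_SG − |V_tp| = √(2 I_D / k_p) = √(2 × 5.58 / 5.5) = 1.42 V.
V_SG = 1.5 + 1.42 = 2.92 V.

V_SG = 2.92 V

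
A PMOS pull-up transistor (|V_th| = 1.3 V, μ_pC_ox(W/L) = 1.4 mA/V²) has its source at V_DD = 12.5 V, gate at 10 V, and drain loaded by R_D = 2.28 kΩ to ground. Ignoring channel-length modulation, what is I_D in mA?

I_D = 1.01 mA

V_SG = V_DD − V_G = 12.5 − 10 = 2.5 V, so V_ov = 2.5 − 1.3 = 1.2 V.
Assume saturation: I_D = ½ k_p V_ov² = 0.5 × 1.4 × 1.2² = 1.01 mA, giving V_SD = V_DD − I_D R_D = 12.5 − 1.01 × 2.28 = 10.2 V.
V_SD = 10.2 V ≥ V_ov = 1.2 V, confirming saturation.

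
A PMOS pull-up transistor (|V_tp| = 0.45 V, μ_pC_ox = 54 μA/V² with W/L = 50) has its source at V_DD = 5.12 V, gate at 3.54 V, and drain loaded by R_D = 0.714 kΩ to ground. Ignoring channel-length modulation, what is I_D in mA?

V_SG = V_DD − V_G = 5.12 − 3.54 = 1.58 V, so V_ov = 1.58 − 0.45 = 1.13 V.
k_p = μ_pC_ox · (W/L) = 2.7 mA/V².
Assume saturation: I_D = ½ k_p V_ov² = 0.5 × 2.7 × 1.13² = 1.72 mA, giving V_SD = V_DD − I_D R_D = 5.12 − 1.72 × 0.714 = 3.89 V.
V_SD = 3.89 V ≥ V_ov = 1.13 V, confirming saturation.

I_D = 1.72 mA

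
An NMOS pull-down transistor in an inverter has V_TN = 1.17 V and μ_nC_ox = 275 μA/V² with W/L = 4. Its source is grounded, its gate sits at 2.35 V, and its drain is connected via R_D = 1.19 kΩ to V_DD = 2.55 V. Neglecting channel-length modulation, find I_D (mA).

V_GS = V_G = 2.35 V, so V_ov = 2.35 − 1.17 = 1.18 V.
k_n = μ_nC_ox · (W/L) = 1.1 mA/V².
Assume saturation: I_D = ½ k_n V_ov² = 0.5 × 1.1 × 1.18² = 0.766 mA, giving V_DS = V_DD − I_D R_D = 2.55 − 0.766 × 1.19 = 1.64 V.
V_DS = 1.64 V ≥ V_ov = 1.18 V, confirming saturation.

I_D = 0.766 mA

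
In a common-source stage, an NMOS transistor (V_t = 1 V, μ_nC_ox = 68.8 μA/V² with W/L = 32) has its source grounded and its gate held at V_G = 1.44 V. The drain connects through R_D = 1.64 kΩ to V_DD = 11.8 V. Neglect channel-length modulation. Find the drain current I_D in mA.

V_GS = V_G = 1.44 V, so V_ov = 1.44 − 1 = 0.44 V.
k_n = μ_nC_ox · (W/L) = 2.202 mA/V².
Assume saturation: I_D = ½ k_n V_ov² = 0.5 × 2.202 × 0.44² = 0.213 mA, giving V_DS = V_DD − I_D R_D = 11.8 − 0.213 × 1.64 = 11.5 V.
V_DS = 11.5 V ≥ V_ov = 0.44 V, confirming saturation.

I_D = 0.213 mA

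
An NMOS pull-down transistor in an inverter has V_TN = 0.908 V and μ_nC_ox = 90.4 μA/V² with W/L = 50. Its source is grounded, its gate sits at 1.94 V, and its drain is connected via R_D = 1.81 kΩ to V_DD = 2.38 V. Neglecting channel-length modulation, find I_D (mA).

I_D = 1.16 mA

V_GS = V_G = 1.94 V, so V_ov = 1.94 − 0.908 = 1.03 V.
k_n = μ_nC_ox · (W/L) = 4.52 mA/V².
Assume saturation: I_D = ½ k_n V_ov² = 0.5 × 4.52 × 1.03² = 2.41 mA, giving V_DS = V_DD − I_D R_D = 2.38 − 2.41 × 1.81 = -1.98 V.
But -1.98 V < V_ov = 1.03 V, so the device is actually in triode.
In triode I_D = k_n[V_ov V_DS − ½ V_DS²] and I_D = (V_DD − V_DS)/R_D. Equating: 4.09 V_DS² − 9.443 V_DS + 2.38 = 0, giving V_DS = 0.288 V (the root below V_ov).
I_D = (2.38 − 0.288) / 1.81 = 1.16 mA.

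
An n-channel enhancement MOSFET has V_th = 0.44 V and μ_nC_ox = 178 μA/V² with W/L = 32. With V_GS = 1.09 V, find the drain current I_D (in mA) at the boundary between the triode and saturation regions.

At the boundary V_DS = V_ov = V_GS − V_th = 1.09 − 0.44 = 0.65 V.
k_n = μ_nC_ox · (W/L) = 5.696 mA/V².
I_D = ½ k_n V_ov² = 0.5 × 5.696 × 0.65² = 1.2 mA.

I_D = 1.20 mA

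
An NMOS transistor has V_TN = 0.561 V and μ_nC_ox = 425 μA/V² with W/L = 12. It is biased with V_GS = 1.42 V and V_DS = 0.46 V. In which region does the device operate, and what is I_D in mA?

Triode; I_D = 1.48 mA

k_n = μ_nC_ox · (W/L) = 5.1 mA/V².
V_ov = V_GS − V_TN = 1.42 − 0.561 = 0.859 V.
Since V_DS = 0.46 V < V_ov = 0.859 V, the device is in the triode region.
I_D = k_n [V_ov · V_DS − ½ V_DS²] = 5.1 × [0.859 × 0.46 − 0.5 × 0.46²] = 1.48 mA.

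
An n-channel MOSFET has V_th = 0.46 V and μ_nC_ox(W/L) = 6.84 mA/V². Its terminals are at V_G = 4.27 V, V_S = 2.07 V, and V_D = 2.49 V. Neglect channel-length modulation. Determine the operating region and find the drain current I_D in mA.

Triode; I_D = 4.40 mA

V_GS = V_G − V_S = 4.27 − 2.07 = 2.2 V; V_DS = V_D − V_S = 2.49 − 2.07 = 0.42 V.
V_ov = V_GS − V_th = 2.2 − 0.46 = 1.74 V.
Since V_DS = 0.42 V < V_ov = 1.74 V, the device is in the triode region.
I_D = k_n [V_ov · V_DS − ½ V_DS²] = 6.84 × [1.74 × 0.42 − 0.5 × 0.42²] = 4.4 mA.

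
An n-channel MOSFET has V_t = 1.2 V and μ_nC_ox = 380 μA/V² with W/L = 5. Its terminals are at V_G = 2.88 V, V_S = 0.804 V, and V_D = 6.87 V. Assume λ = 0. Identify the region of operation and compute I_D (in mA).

Saturation; I_D = 0.729 mA

V_GS = V_G − V_S = 2.88 − 0.804 = 2.08 V; V_DS = V_D − V_S = 6.87 − 0.804 = 6.07 V.
k_n = μ_nC_ox · (W/L) = 1.9 mA/V².
V_ov = V_GS − V_t = 2.08 − 1.2 = 0.876 V.
Since V_DS = 6.07 V ≥ V_ov = 0.876 V, the device is in saturation.
I_D = ½ k_n V_ov² = 0.5 × 1.9 × 0.876² = 0.729 mA.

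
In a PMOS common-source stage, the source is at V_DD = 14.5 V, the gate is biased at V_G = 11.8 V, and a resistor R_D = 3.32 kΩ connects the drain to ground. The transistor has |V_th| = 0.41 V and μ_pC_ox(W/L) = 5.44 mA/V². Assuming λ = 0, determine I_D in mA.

V_SG = V_DD − V_G = 14.5 − 11.8 = 2.7 V, so V_ov = 2.7 − 0.41 = 2.29 V.
Assume saturation: I_D = ½ k_p V_ov² = 0.5 × 5.44 × 2.29² = 14.3 mA, giving V_SD = V_DD − I_D R_D = 14.5 − 14.3 × 3.32 = -32.9 V.
But -32.9 V < V_ov = 2.29 V, so the device is actually in triode.
In triode I_D = k_p[V_ov V_SD − ½ V_SD²] and I_D = (V_DD − V_SD)/R_D. Equating: 9.03 V_SD² − 42.36 V_SD + 14.5 = 0, giving V_SD = 0.372 V (the root below V_ov).
I_D = (14.5 − 0.372) / 3.32 = 4.26 mA.

I_D = 4.26 mA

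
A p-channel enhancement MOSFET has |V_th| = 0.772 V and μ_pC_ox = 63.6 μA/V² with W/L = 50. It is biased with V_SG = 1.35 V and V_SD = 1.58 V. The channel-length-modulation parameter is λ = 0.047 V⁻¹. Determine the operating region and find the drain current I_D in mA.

k_p = μ_pC_ox · (W/L) = 3.18 mA/V².
V_ov = V_SG − |V_th| = 1.35 − 0.772 = 0.578 V.
Since V_SD = 1.58 V ≥ V_ov = 0.578 V, the device is in saturation.
I_D = ½ k_p V_ov² (1 + λ V_SD) = 0.5 × 3.18 × 0.578² × (1 + 0.047 × 1.58) = 0.571 mA.

Saturation; I_D = 0.571 mA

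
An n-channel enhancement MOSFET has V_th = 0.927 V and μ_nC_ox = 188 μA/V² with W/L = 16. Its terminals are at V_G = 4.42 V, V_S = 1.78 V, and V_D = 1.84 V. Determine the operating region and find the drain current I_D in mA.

Triode; I_D = 0.304 mA

V_GS = V_G − V_S = 4.42 − 1.78 = 2.64 V; V_DS = V_D − V_S = 1.84 − 1.78 = 0.06 V.
k_n = μ_nC_ox · (W/L) = 3.008 mA/V².
V_ov = V_GS − V_th = 2.64 − 0.927 = 1.71 V.
Since V_DS = 0.06 V < V_ov = 1.71 V, the device is in the triode region.
I_D = k_n [V_ov · V_DS − ½ V_DS²] = 3.008 × [1.71 × 0.06 − 0.5 × 0.06²] = 0.304 mA.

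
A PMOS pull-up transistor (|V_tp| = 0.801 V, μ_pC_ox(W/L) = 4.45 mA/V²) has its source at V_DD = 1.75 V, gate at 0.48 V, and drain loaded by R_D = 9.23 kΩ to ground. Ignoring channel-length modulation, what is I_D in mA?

V_SG = V_DD − V_G = 1.75 − 0.48 = 1.27 V, so V_ov = 1.27 − 0.801 = 0.469 V.
Assume saturation: I_D = ½ k_p V_ov² = 0.5 × 4.45 × 0.469² = 0.489 mA, giving V_SD = V_DD − I_D R_D = 1.75 − 0.489 × 9.23 = -2.77 V.
But -2.77 V < V_ov = 0.469 V, so the device is actually in triode.
In triode I_D = k_p[V_ov V_SD − ½ V_SD²] and I_D = (V_DD − V_SD)/R_D. Equating: 20.5 V_SD² − 20.26 V_SD + 1.75 = 0, giving V_SD = 0.0956 V (the root below V_ov).
I_D = (1.75 − 0.0956) / 9.23 = 0.179 mA.

I_D = 0.179 mA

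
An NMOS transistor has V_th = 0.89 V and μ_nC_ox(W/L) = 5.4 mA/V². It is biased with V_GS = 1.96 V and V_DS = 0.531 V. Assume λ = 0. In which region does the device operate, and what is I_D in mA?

V_ov = V_GS − V_th = 1.96 − 0.89 = 1.07 V.
Since V_DS = 0.531 V < V_ov = 1.07 V, the device is in the triode region.
I_D = k_n [V_ov · V_DS − ½ V_DS²] = 5.4 × [1.07 × 0.531 − 0.5 × 0.531²] = 2.31 mA.

Triode; I_D = 2.31 mA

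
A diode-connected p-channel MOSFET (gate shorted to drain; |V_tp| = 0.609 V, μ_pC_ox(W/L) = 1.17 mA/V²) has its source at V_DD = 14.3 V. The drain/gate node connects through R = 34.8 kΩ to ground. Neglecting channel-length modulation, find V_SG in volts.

V_SG = 1.40 V

With gate tied to drain, V_SG = V_SD ≥ V_SG − |V_tp|, so the device is in saturation.
KCL at the drain: ½ k_p (V_SG − |V_tp|)² = (V_DD − V_SG)/R.
Let x = V_SG − 0.609. Then 20.4 x² + x − 13.69 = 0, giving x = 0.796 V (positive root), so V_SG = 1.4 V.
I_D = (V_DD − V_SG)/R = (14.3 − 1.4) / 34.8 = 0.371 mA.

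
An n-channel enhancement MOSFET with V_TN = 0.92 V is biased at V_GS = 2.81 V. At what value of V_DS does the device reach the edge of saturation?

The boundary between triode and saturation is V_DS = V_GS − V_TN = V_ov.
V_ov = 2.81 − 0.92 = 1.89 V.

V_DS,sat = 1.89 V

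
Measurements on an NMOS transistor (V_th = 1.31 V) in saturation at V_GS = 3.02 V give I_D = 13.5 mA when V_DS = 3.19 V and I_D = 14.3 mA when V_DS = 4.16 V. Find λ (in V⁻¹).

λ = 0.0759 V⁻¹

With V_GS fixed, I_D ∝ (1 + λ V_DS) in saturation, so I_D2/I_D1 = (1 + λ V_DS2)/(1 + λ V_DS1).
14.3/13.5 = 1.059 = (1 + 4.16 λ)/(1 + 3.19 λ).
Solving: λ (I_D1 V_DS2 − I_D2 V_DS1) = I_D2 − I_D1, so λ = (14.3 − 13.5) / (13.5 × 4.16 − 14.3 × 3.19) = 0.8 / 10.5 = 0.0759 V⁻¹.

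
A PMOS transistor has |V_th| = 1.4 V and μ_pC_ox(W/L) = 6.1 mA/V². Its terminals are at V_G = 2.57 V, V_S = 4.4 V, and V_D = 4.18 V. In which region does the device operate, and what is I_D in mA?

Triode; I_D = 0.429 mA

V_SG = V_S − V_G = 4.4 − 2.57 = 1.83 V; V_SD = V_S − V_D = 4.4 − 4.18 = 0.22 V.
V_ov = V_SG − |V_th| = 1.83 − 1.4 = 0.43 V.
Since V_SD = 0.22 V < V_ov = 0.43 V, the device is in the triode region.
I_D = k_p [V_ov · V_SD − ½ V_SD²] = 6.1 × [0.43 × 0.22 − 0.5 × 0.22²] = 0.429 mA.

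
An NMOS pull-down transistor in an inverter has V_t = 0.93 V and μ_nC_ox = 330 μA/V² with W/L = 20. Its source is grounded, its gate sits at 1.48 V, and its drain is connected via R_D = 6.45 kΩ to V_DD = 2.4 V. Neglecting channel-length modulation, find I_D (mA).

I_D = 0.355 mA

V_GS = V_G = 1.48 V, so V_ov = 1.48 − 0.93 = 0.55 V.
k_n = μ_nC_ox · (W/L) = 6.6 mA/V².
Assume saturation: I_D = ½ k_n V_ov² = 0.5 × 6.6 × 0.55² = 0.998 mA, giving V_DS = V_DD − I_D R_D = 2.4 − 0.998 × 6.45 = -4.04 V.
But -4.04 V < V_ov = 0.55 V, so the device is actually in triode.
In triode I_D = k_n[V_ov V_DS − ½ V_DS²] and I_D = (V_DD − V_DS)/R_D. Equating: 21.3 V_DS² − 24.41 V_DS + 2.4 = 0, giving V_DS = 0.109 V (the root below V_ov).
I_D = (2.4 − 0.109) / 6.45 = 0.355 mA.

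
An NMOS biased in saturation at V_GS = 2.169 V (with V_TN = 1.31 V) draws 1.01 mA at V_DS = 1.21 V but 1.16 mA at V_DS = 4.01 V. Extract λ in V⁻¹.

With V_GS fixed, I_D ∝ (1 + λ V_DS) in saturation, so I_D2/I_D1 = (1 + λ V_DS2)/(1 + λ V_DS1).
1.16/1.01 = 1.149 = (1 + 4.01 λ)/(1 + 1.21 λ).
Solving: λ (I_D1 V_DS2 − I_D2 V_DS1) = I_D2 − I_D1, so λ = (1.16 − 1.01) / (1.01 × 4.01 − 1.16 × 1.21) = 0.15 / 2.65 = 0.0567 V⁻¹.

λ = 0.0567 V⁻¹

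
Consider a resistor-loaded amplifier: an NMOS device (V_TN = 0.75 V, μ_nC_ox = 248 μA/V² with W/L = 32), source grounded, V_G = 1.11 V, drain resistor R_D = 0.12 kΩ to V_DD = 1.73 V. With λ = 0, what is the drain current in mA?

I_D = 0.514 mA

V_GS = V_G = 1.11 V, so V_ov = 1.11 − 0.75 = 0.36 V.
k_n = μ_nC_ox · (W/L) = 7.936 mA/V².
Assume saturation: I_D = ½ k_n V_ov² = 0.5 × 7.936 × 0.36² = 0.514 mA, giving V_DS = V_DD − I_D R_D = 1.73 − 0.514 × 0.12 = 1.67 V.
V_DS = 1.67 V ≥ V_ov = 0.36 V, confirming saturation.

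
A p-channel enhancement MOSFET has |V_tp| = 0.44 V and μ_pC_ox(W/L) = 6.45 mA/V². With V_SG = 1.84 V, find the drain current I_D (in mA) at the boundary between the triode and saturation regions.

I_D = 6.32 mA

At the boundary V_SD = V_ov = V_SG − |V_tp| = 1.84 − 0.44 = 1.4 V.
I_D = ½ k_p V_ov² = 0.5 × 6.45 × 1.4² = 6.32 mA.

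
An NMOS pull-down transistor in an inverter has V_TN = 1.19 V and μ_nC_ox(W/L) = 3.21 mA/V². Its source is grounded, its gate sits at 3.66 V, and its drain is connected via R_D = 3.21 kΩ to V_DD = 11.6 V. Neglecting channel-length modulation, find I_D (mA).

I_D = 3.46 mA

V_GS = V_G = 3.66 V, so V_ov = 3.66 − 1.19 = 2.47 V.
Assume saturation: I_D = ½ k_n V_ov² = 0.5 × 3.21 × 2.47² = 9.79 mA, giving V_DS = V_DD − I_D R_D = 11.6 − 9.79 × 3.21 = -19.8 V.
But -19.8 V < V_ov = 2.47 V, so the device is actually in triode.
In triode I_D = k_n[V_ov V_DS − ½ V_DS²] and I_D = (V_DD − V_DS)/R_D. Equating: 5.15 V_DS² − 26.45 V_DS + 11.6 = 0, giving V_DS = 0.484 V (the root below V_ov).
I_D = (11.6 − 0.484) / 3.21 = 3.46 mA.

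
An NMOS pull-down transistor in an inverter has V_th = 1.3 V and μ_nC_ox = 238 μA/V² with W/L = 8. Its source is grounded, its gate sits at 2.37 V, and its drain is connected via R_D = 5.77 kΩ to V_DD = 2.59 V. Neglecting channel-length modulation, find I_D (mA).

V_GS = V_G = 2.37 V, so V_ov = 2.37 − 1.3 = 1.07 V.
k_n = μ_nC_ox · (W/L) = 1.904 mA/V².
Assume saturation: I_D = ½ k_n V_ov² = 0.5 × 1.904 × 1.07² = 1.09 mA, giving V_DS = V_DD − I_D R_D = 2.59 − 1.09 × 5.77 = -3.7 V.
But -3.7 V < V_ov = 1.07 V, so the device is actually in triode.
In triode I_D = k_n[V_ov V_DS − ½ V_DS²] and I_D = (V_DD − V_DS)/R_D. Equating: 5.49 V_DS² − 12.76 V_DS + 2.59 = 0, giving V_DS = 0.225 V (the root below V_ov).
I_D = (2.59 − 0.225) / 5.77 = 0.41 mA.

I_D = 0.410 mA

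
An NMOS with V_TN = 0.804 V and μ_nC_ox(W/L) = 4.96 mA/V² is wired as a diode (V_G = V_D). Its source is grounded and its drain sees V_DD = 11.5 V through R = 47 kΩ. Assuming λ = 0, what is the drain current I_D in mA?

I_D = 0.221 mA

With gate tied to drain, V_GS = V_DS ≥ V_GS − V_TN, so the device is in saturation.
KCL at the drain: ½ k_n (V_GS − V_TN)² = (V_DD − V_GS)/R.
Let x = V_GS − 0.804. Then 117 x² + x − 10.7 = 0, giving x = 0.299 V (positive root), so V_GS = 1.1 V.
I_D = (V_DD − V_GS)/R = (11.5 − 1.1) / 47 = 0.221 mA.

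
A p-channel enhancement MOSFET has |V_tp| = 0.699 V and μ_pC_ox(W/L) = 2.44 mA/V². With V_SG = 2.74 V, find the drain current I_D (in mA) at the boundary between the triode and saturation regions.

At the boundary V_SD = V_ov = V_SG − |V_tp| = 2.74 − 0.699 = 2.04 V.
I_D = ½ k_p V_ov² = 0.5 × 2.44 × 2.04² = 5.08 mA.

I_D = 5.08 mA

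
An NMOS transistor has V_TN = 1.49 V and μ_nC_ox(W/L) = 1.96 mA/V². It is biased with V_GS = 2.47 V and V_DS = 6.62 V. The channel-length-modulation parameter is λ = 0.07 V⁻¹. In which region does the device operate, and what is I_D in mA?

Saturation; I_D = 1.38 mA

V_ov = V_GS − V_TN = 2.47 − 1.49 = 0.98 V.
Since V_DS = 6.62 V ≥ V_ov = 0.98 V, the device is in saturation.
I_D = ½ k_n V_ov² (1 + λ V_DS) = 0.5 × 1.96 × 0.98² × (1 + 0.07 × 6.62) = 1.38 mA.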